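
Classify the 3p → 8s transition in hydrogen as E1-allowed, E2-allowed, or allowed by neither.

Δl = 0 − 1 = -1; l_i + l_f = 1.
E1 (Δl = ±1): satisfied.
E2 (Δl = 0,±2, l_i+l_f ≥ 2): not satisfied.

E1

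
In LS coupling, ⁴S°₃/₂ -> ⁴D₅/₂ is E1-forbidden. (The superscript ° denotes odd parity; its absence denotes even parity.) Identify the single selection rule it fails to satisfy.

the ΔL = 0, ±1 rule

Parity must change: odd → even — passes.
ΔS = 0: S: 3/2 → 3/2 — passes.
ΔL = 0, ±1 (not L=0↔0): L: 0 → 2, ΔL = +2 — fails.
ΔJ = 0, ±1 (not J=0↔0): J: 3/2 → 5/2, ΔJ = +1 — passes.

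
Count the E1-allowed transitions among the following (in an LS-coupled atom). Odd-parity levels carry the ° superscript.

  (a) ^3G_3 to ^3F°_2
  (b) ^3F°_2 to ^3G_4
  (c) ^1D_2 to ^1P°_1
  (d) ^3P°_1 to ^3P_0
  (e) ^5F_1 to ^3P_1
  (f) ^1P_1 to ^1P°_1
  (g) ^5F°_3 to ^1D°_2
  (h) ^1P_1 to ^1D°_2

(a) allowed
(b) forbidden (ΔJ fails)
(c) allowed
(d) allowed
(e) forbidden (parity, ΔS, ΔL fail)
(f) allowed
(g) forbidden (parity, ΔS fail)
(h) allowed
Total allowed: 5 of 8.

5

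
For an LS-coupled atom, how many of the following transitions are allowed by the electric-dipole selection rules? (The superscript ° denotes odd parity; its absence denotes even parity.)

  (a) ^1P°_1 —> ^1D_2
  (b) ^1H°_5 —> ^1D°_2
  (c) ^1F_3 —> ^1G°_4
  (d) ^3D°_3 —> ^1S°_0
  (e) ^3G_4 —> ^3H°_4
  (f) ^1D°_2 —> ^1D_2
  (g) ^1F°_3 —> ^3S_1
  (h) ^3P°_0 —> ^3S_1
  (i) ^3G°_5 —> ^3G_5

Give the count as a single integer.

(a) allowed
(b) forbidden (parity, ΔL, ΔJ fail)
(c) allowed
(d) forbidden (parity, ΔS, ΔL, ΔJ fail)
(e) allowed
(f) allowed
(g) forbidden (ΔS, ΔL, ΔJ fail)
(h) allowed
(i) allowed
Total allowed: 6 of 9.

6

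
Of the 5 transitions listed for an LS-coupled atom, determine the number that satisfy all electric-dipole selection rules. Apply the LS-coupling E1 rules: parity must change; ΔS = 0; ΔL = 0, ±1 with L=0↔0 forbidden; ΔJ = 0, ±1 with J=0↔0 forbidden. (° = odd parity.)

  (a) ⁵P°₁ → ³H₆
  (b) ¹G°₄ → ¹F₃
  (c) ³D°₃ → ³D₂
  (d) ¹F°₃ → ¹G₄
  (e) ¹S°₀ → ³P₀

(a) forbidden (ΔS, ΔL, ΔJ fail)
(b) allowed
(c) allowed
(d) allowed
(e) forbidden (ΔS, ΔJ fail)
Total allowed: 3 of 5.

3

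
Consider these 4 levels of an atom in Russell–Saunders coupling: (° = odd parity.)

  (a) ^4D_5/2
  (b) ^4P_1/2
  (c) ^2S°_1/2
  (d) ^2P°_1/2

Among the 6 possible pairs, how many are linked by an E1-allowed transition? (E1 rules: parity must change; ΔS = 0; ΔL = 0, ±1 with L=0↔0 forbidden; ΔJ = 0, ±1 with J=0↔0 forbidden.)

0

(a)–(b): forbidden (parity, ΔJ).
(a)–(c): forbidden (ΔS, ΔL, ΔJ).
(a)–(d): forbidden (ΔS, ΔJ).
(b)–(c): forbidden (ΔS).
(b)–(d): forbidden (ΔS).
(c)–(d): forbidden (parity).
Allowed pairs: 0 of 6.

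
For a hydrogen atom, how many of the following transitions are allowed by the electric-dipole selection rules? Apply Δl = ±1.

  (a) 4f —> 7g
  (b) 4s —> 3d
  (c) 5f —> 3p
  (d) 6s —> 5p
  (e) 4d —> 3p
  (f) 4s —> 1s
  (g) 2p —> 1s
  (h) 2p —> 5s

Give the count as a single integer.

5

(a) allowed
(b) forbidden — Δl = +2 (E1 requires Δl = ±1)
(c) forbidden — Δl = -2 (E1 requires Δl = ±1)
(d) allowed
(e) allowed
(f) forbidden — Δl = +0 (E1 requires Δl = ±1)
(g) allowed
(h) allowed
Total allowed: 5 of 8.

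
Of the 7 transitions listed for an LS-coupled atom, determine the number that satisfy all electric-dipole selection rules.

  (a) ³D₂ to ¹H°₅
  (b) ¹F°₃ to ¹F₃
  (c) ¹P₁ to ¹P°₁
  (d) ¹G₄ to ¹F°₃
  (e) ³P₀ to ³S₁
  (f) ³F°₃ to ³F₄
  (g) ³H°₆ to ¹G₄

4

(a) forbidden (ΔS, ΔL, ΔJ fail)
(b) allowed
(c) allowed
(d) allowed
(e) forbidden (parity fails)
(f) allowed
(g) forbidden (ΔS, ΔJ fail)
Total allowed: 4 of 7.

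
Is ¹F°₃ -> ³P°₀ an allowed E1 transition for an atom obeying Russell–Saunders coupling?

Initial level: S=0, L=3, J=3, parity odd. Final level: S=1, L=1, J=0, parity odd.
Parity must change: odd → odd — fails.
ΔJ = 0, ±1 (not J=0↔0): J: 3 → 0, ΔJ = -3 — fails.
ΔL = 0, ±1 (not L=0↔0): L: 3 → 1, ΔL = -2 — fails.
ΔS = 0: S: 0 → 1 — fails.
Rule(s) violated: parity, ΔS, ΔL, ΔJ.

forbidden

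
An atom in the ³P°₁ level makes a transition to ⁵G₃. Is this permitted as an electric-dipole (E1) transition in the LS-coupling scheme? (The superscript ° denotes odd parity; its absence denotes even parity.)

forbidden

ΔS = 0: S: 1 → 2 — ✗.
ΔJ = 0, ±1 (not J=0↔0): J: 1 → 3, ΔJ = +2 — ✗.
Parity must change: odd → even — ✓.
ΔL = 0, ±1 (not L=0↔0): L: 1 → 4, ΔL = +3 — ✗.
Rule(s) violated: ΔS, ΔL, ΔJ.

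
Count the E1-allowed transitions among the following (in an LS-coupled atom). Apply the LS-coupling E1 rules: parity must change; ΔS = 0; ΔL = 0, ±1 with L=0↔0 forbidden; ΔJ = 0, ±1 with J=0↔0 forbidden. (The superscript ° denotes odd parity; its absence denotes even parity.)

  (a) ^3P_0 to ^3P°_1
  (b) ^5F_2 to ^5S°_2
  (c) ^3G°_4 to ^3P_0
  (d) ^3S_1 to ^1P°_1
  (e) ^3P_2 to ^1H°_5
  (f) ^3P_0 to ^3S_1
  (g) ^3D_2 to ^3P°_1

2

(a) allowed
(b) forbidden (ΔL fails)
(c) forbidden (ΔL, ΔJ fail)
(d) forbidden (ΔS fails)
(e) forbidden (ΔS, ΔL, ΔJ fail)
(f) forbidden (parity fails)
(g) allowed
Total allowed: 2 of 7.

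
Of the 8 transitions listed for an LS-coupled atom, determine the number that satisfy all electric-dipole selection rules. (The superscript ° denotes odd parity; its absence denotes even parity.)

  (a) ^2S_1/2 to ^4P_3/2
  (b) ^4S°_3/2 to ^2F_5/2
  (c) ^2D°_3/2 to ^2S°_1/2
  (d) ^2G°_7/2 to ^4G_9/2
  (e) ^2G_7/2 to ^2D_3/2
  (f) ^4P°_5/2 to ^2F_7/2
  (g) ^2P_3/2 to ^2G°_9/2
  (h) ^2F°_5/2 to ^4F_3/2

0

(a) forbidden (parity, ΔS fail)
(b) forbidden (ΔS, ΔL fail)
(c) forbidden (parity, ΔL fail)
(d) forbidden (ΔS fails)
(e) forbidden (parity, ΔL, ΔJ fail)
(f) forbidden (ΔS, ΔL fail)
(g) forbidden (ΔL, ΔJ fail)
(h) forbidden (ΔS fails)
Total allowed: 0 of 8.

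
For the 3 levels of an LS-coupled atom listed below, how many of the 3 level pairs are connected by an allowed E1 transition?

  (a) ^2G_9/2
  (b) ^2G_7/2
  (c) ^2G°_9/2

2

(a)–(b): forbidden (parity).
(a)–(c): allowed.
(b)–(c): allowed.
Allowed pairs: 2 of 3.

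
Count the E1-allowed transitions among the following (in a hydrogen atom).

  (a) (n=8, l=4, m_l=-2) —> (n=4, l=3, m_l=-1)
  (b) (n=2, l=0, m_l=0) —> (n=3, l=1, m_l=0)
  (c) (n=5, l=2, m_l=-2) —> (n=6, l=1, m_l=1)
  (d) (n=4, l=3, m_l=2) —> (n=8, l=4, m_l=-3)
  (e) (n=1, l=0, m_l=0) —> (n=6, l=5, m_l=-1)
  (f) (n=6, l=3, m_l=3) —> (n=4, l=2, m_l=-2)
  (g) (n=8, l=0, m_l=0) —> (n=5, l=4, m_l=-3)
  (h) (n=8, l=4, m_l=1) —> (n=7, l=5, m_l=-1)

2

(a) allowed
(b) allowed
(c) forbidden — Δm_l = +3 (E1 requires Δm_l = 0, ±1)
(d) forbidden — Δm_l = -5 (E1 requires Δm_l = 0, ±1)
(e) forbidden — Δl = +5 (E1 requires Δl = ±1)
(f) forbidden — Δm_l = -5 (E1 requires Δm_l = 0, ±1)
(g) forbidden — Δl = +4 (E1 requires Δl = ±1); Δm_l = -3 (E1 requires Δm_l = 0, ±1)
(h) forbidden — Δm_l = -2 (E1 requires Δm_l = 0, ±1)
Total allowed: 2 of 8.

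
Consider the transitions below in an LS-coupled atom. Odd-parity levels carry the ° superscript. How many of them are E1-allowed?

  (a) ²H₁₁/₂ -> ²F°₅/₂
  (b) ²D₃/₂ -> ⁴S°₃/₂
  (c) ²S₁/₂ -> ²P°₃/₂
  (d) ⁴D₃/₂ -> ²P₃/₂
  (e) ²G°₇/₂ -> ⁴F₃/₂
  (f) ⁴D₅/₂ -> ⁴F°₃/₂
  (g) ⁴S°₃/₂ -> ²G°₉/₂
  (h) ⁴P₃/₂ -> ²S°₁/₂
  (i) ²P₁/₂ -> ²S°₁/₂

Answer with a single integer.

(a) forbidden (ΔL, ΔJ fail)
(b) forbidden (ΔS, ΔL fail)
(c) allowed
(d) forbidden (parity, ΔS fail)
(e) forbidden (ΔS, ΔJ fail)
(f) allowed
(g) forbidden (parity, ΔS, ΔL, ΔJ fail)
(h) forbidden (ΔS fails)
(i) allowed
Total allowed: 3 of 9.

3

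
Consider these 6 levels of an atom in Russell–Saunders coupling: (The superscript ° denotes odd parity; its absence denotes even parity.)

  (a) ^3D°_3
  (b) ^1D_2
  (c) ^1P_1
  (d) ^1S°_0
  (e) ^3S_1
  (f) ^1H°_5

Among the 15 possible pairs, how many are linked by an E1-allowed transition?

1

(a)–(b): forbidden (ΔS).
(a)–(c): forbidden (ΔS, ΔJ).
(a)–(d): forbidden (parity, ΔS, ΔL, ΔJ).
(a)–(e): forbidden (ΔL, ΔJ).
(a)–(f): forbidden (parity, ΔS, ΔL, ΔJ).
(b)–(c): forbidden (parity).
(b)–(d): forbidden (ΔL, ΔJ).
(b)–(e): forbidden (parity, ΔS, ΔL).
(b)–(f): forbidden (ΔL, ΔJ).
(c)–(d): allowed.
(c)–(e): forbidden (parity, ΔS).
(c)–(f): forbidden (ΔL, ΔJ).
(d)–(e): forbidden (ΔS, ΔL).
(d)–(f): forbidden (parity, ΔL, ΔJ).
(e)–(f): forbidden (ΔS, ΔL, ΔJ).
Allowed pairs: 1 of 15.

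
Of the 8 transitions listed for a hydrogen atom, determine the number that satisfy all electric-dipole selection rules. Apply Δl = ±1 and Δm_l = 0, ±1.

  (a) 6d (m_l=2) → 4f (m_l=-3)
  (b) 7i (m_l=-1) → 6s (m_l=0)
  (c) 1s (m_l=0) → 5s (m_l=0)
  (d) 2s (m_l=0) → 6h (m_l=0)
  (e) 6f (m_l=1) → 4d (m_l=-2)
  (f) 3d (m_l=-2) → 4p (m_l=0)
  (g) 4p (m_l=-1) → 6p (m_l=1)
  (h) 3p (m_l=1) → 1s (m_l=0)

(a) forbidden — Δm_l = -5 (E1 requires Δm_l = 0, ±1)
(b) forbidden — Δl = -6 (E1 requires Δl = ±1)
(c) forbidden — Δl = +0 (E1 requires Δl = ±1)
(d) forbidden — Δl = +5 (E1 requires Δl = ±1)
(e) forbidden — Δm_l = -3 (E1 requires Δm_l = 0, ±1)
(f) forbidden — Δm_l = +2 (E1 requires Δm_l = 0, ±1)
(g) forbidden — Δl = +0 (E1 requires Δl = ±1); Δm_l = +2 (E1 requires Δm_l = 0, ±1)
(h) allowed
Total allowed: 1 of 8.

1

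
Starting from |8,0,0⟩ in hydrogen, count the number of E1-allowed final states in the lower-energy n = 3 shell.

3

E1 requires Δl = ±1, so l_f ∈ {-1, 1}; with 0 ≤ l_f ≤ n_f−1 = 2, the allowed l_f values are {1}.
For l_f = 1: m_f ∈ {m_i−1, m_i, m_i+1} ∩ [−1, 1] = {-1, 0, 1} → 3 states.
Total: 3.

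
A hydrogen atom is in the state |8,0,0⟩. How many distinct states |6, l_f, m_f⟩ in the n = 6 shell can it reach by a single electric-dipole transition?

E1 requires Δl = ±1, so l_f ∈ {-1, 1}; with 0 ≤ l_f ≤ n_f−1 = 5, the allowed l_f values are {1}.
For l_f = 1: m_f ∈ {m_i−1, m_i, m_i+1} ∩ [−1, 1] = {-1, 0, 1} → 3 states.
Total: 3.

3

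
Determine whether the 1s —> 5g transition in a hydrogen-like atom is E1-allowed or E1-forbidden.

l: 0 → 4 (Δl = +4). Δl = ±1 fails.
The transition is electric-dipole forbidden.

forbidden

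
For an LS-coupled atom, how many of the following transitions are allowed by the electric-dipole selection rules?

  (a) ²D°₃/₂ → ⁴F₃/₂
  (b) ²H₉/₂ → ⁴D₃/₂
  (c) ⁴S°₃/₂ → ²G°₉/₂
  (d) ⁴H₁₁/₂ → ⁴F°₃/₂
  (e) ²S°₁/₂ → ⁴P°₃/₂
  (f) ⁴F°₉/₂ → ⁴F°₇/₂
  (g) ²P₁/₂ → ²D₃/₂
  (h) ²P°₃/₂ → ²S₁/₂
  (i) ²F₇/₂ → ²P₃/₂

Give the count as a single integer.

1

(a) forbidden (ΔS fails)
(b) forbidden (parity, ΔS, ΔL, ΔJ fail)
(c) forbidden (parity, ΔS, ΔL, ΔJ fail)
(d) forbidden (ΔL, ΔJ fail)
(e) forbidden (parity, ΔS fail)
(f) forbidden (parity fails)
(g) forbidden (parity fails)
(h) allowed
(i) forbidden (parity, ΔL, ΔJ fail)
Total allowed: 1 of 9.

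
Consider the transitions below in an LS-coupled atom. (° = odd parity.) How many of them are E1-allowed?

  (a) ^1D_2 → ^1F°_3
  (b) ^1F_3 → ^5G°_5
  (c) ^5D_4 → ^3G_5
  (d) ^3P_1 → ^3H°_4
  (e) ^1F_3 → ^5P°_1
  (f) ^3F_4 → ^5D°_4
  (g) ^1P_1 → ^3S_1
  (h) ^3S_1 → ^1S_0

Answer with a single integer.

1

(a) allowed
(b) forbidden (ΔS, ΔJ fail)
(c) forbidden (parity, ΔS, ΔL fail)
(d) forbidden (ΔL, ΔJ fail)
(e) forbidden (ΔS, ΔL, ΔJ fail)
(f) forbidden (ΔS fails)
(g) forbidden (parity, ΔS fail)
(h) forbidden (parity, ΔS, ΔL fail)
Total allowed: 1 of 8.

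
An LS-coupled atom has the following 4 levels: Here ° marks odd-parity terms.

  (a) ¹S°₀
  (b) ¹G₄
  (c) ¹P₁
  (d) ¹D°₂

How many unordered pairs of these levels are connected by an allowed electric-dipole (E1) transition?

(a)–(b): forbidden (ΔL, ΔJ).
(a)–(c): allowed.
(a)–(d): forbidden (parity, ΔL, ΔJ).
(b)–(c): forbidden (parity, ΔL, ΔJ).
(b)–(d): forbidden (ΔL, ΔJ).
(c)–(d): allowed.
Allowed pairs: 2 of 6.

2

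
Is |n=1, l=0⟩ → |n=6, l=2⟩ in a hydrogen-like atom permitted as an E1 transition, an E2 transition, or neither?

Δl = 2 − 0 = +2; l_i + l_f = 2.
E1 (Δl = ±1): not satisfied.
E2 (Δl = 0,±2, l_i+l_f ≥ 2): satisfied.

E2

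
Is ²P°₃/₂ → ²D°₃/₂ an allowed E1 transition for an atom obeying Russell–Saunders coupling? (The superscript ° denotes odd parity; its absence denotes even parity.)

forbidden

Reading off the term symbols: S 1/2→1/2, L 1→2, J 3/2→3/2, parity odd→odd.
Parity must change: odd → odd — violated.
ΔS = 0: S: 1/2 → 1/2 — satisfied.
ΔJ = 0, ±1 (not J=0↔0): J: 3/2 → 3/2, ΔJ = +0 — satisfied.
ΔL = 0, ±1 (not L=0↔0): L: 1 → 2, ΔL = +1 — satisfied.
Rule(s) violated: parity.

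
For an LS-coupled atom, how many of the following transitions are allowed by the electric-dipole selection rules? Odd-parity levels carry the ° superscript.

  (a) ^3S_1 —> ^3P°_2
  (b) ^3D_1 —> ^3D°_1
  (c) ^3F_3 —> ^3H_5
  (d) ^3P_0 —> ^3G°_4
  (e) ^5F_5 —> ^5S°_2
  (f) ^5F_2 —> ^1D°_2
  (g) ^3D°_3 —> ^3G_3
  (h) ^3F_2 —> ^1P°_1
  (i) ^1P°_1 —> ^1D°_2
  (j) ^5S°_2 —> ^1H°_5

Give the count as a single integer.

2

(a) allowed
(b) allowed
(c) forbidden (parity, ΔL, ΔJ fail)
(d) forbidden (ΔL, ΔJ fail)
(e) forbidden (ΔL, ΔJ fail)
(f) forbidden (ΔS fails)
(g) forbidden (ΔL fails)
(h) forbidden (ΔS, ΔL fail)
(i) forbidden (parity fails)
(j) forbidden (parity, ΔS, ΔL, ΔJ fail)
Total allowed: 2 of 10.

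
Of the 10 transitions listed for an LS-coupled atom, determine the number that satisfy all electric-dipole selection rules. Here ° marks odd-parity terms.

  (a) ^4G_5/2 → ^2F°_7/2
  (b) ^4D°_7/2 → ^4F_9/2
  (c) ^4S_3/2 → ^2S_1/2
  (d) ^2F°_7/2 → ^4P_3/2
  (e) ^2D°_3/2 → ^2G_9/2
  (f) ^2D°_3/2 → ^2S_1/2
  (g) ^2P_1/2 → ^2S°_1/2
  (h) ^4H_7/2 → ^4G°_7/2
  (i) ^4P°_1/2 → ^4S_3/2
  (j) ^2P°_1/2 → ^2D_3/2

(a) forbidden (ΔS fails)
(b) allowed
(c) forbidden (parity, ΔS, ΔL fail)
(d) forbidden (ΔS, ΔL, ΔJ fail)
(e) forbidden (ΔL, ΔJ fail)
(f) forbidden (ΔL fails)
(g) allowed
(h) allowed
(i) allowed
(j) allowed
Total allowed: 5 of 10.

5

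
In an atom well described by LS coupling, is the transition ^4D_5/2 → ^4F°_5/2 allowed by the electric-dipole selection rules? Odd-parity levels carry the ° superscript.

Initial level: S=3/2, L=2, J=5/2, parity even. Final level: S=3/2, L=3, J=5/2, parity odd.
Parity must change: even → odd — ✓.
ΔS = 0: S: 3/2 → 3/2 — ✓.
ΔL = 0, ±1 (not L=0↔0): L: 2 → 3, ΔL = +1 — ✓.
ΔJ = 0, ±1 (not J=0↔0): J: 5/2 → 5/2, ΔJ = +0 — ✓.
All four E1 rules are satisfied.

allowed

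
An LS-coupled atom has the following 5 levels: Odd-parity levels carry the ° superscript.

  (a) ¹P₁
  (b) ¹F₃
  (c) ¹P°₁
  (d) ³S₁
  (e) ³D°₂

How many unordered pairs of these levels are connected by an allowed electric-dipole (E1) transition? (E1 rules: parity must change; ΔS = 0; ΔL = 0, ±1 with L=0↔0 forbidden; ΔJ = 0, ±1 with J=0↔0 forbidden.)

1

(a)–(b): forbidden (parity, ΔL, ΔJ).
(a)–(c): allowed.
(a)–(d): forbidden (parity, ΔS).
(a)–(e): forbidden (ΔS).
(b)–(c): forbidden (ΔL, ΔJ).
(b)–(d): forbidden (parity, ΔS, ΔL, ΔJ).
(b)–(e): forbidden (ΔS).
(c)–(d): forbidden (ΔS).
(c)–(e): forbidden (parity, ΔS).
(d)–(e): forbidden (ΔL).
Allowed pairs: 1 of 10.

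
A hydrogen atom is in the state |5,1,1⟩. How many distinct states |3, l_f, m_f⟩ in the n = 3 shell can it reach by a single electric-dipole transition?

4

E1 requires Δl = ±1, so l_f ∈ {0, 2}; with 0 ≤ l_f ≤ n_f−1 = 2, the allowed l_f values are {0, 2}.
For l_f = 0: m_f ∈ {m_i−1, m_i, m_i+1} ∩ [−0, 0] = {0} → 1 state.
For l_f = 2: m_f ∈ {m_i−1, m_i, m_i+1} ∩ [−2, 2] = {0, 1, 2} → 3 states.
Total: 4.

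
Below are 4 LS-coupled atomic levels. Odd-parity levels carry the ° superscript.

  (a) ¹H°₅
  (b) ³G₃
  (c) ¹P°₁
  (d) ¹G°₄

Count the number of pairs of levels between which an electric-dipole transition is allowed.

(a)–(b): forbidden (ΔS, ΔJ).
(a)–(c): forbidden (parity, ΔL, ΔJ).
(a)–(d): forbidden (parity).
(b)–(c): forbidden (ΔS, ΔL, ΔJ).
(b)–(d): forbidden (ΔS).
(c)–(d): forbidden (parity, ΔL, ΔJ).
Allowed pairs: 0 of 6.

0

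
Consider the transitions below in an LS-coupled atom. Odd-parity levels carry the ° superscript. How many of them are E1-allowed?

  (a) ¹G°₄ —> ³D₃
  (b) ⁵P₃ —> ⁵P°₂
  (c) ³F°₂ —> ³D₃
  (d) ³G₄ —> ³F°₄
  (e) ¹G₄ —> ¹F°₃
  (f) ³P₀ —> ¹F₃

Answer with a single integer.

4

(a) forbidden (ΔS, ΔL fail)
(b) allowed
(c) allowed
(d) allowed
(e) allowed
(f) forbidden (parity, ΔS, ΔL, ΔJ fail)
Total allowed: 4 of 6.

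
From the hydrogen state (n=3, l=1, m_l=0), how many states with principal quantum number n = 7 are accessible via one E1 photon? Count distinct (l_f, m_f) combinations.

E1 requires Δl = ±1, so l_f ∈ {0, 2}; with 0 ≤ l_f ≤ n_f−1 = 6, the allowed l_f values are {0, 2}.
For l_f = 0: m_f ∈ {m_i−1, m_i, m_i+1} ∩ [−0, 0] = {0} → 1 state.
For l_f = 2: m_f ∈ {m_i−1, m_i, m_i+1} ∩ [−2, 2] = {-1, 0, 1} → 3 states.
Total: 4.

4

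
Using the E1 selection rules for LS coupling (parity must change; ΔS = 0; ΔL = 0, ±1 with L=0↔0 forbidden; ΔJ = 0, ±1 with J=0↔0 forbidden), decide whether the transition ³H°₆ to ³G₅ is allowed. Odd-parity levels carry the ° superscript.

allowed

Parity must change: odd → even — satisfied.
ΔS = 0: S: 1 → 1 — satisfied.
ΔL = 0, ±1 (not L=0↔0): L: 5 → 4, ΔL = -1 — satisfied.
ΔJ = 0, ±1 (not J=0↔0): J: 6 → 5, ΔJ = -1 — satisfied.
All four E1 rules are satisfied.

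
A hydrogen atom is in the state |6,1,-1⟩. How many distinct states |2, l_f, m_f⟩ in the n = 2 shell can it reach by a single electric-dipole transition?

1

E1 requires Δl = ±1, so l_f ∈ {0, 2}; with 0 ≤ l_f ≤ n_f−1 = 1, the allowed l_f values are {0}.
For l_f = 0: m_f ∈ {m_i−1, m_i, m_i+1} ∩ [−0, 0] = {0} → 1 state.
Total: 1.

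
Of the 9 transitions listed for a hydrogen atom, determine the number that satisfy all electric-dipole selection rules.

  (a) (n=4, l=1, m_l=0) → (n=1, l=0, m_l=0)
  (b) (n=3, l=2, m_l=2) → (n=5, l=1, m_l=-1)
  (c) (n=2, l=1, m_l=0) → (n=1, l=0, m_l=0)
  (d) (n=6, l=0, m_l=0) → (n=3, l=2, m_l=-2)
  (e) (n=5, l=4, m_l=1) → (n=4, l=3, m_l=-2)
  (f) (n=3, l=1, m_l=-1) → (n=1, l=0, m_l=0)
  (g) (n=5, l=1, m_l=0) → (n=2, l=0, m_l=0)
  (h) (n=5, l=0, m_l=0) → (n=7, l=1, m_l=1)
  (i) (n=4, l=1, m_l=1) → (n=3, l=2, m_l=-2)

(a) allowed
(b) forbidden — Δm_l = -3 (E1 requires Δm_l = 0, ±1)
(c) allowed
(d) forbidden — Δl = +2 (E1 requires Δl = ±1); Δm_l = -2 (E1 requires Δm_l = 0, ±1)
(e) forbidden — Δm_l = -3 (E1 requires Δm_l = 0, ±1)
(f) allowed
(g) allowed
(h) allowed
(i) forbidden — Δm_l = -3 (E1 requires Δm_l = 0, ±1)
Total allowed: 5 of 9.

5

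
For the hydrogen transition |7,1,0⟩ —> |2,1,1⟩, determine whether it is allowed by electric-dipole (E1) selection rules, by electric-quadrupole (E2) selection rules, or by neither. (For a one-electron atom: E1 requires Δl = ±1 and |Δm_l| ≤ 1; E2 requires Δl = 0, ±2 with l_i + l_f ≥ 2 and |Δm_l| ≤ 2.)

Δl = 1 − 1 = +0; l_i + l_f = 2.
Δm_l = +1.
E1 (Δl = ±1, |Δm_l| ≤ 1): not satisfied.
E2 (Δl = 0,±2, l_i+l_f ≥ 2, |Δm_l| ≤ 2): satisfied.

E2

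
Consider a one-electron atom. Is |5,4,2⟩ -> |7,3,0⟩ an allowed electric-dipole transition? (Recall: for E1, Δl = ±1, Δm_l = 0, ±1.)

forbidden

Δl = 3 − 4 = -1; the E1 rule Δl = ±1 is ok.
Δm_l = 0 − (2) = -2. E1 requires Δm_l = 0, ±1: fails.
The transition is electric-dipole forbidden.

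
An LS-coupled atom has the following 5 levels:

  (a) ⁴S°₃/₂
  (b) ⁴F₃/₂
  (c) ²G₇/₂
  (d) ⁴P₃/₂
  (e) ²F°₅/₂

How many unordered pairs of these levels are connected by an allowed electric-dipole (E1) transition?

(a)–(b): forbidden (ΔL).
(a)–(c): forbidden (ΔS, ΔL, ΔJ).
(a)–(d): allowed.
(a)–(e): forbidden (parity, ΔS, ΔL).
(b)–(c): forbidden (parity, ΔS, ΔJ).
(b)–(d): forbidden (parity, ΔL).
(b)–(e): forbidden (ΔS).
(c)–(d): forbidden (parity, ΔS, ΔL, ΔJ).
(c)–(e): allowed.
(d)–(e): forbidden (ΔS, ΔL).
Allowed pairs: 2 of 10.

2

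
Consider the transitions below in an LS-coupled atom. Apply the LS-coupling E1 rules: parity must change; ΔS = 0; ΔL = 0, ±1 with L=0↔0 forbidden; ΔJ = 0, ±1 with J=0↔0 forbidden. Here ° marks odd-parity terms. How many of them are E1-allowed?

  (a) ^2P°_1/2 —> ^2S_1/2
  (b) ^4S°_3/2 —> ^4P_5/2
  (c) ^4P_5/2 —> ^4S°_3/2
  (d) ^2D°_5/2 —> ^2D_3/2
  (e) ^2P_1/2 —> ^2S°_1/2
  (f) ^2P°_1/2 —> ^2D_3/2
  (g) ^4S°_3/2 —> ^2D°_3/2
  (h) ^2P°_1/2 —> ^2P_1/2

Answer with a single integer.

7

(a) allowed
(b) allowed
(c) allowed
(d) allowed
(e) allowed
(f) allowed
(g) forbidden (parity, ΔS, ΔL fail)
(h) allowed
Total allowed: 7 of 8.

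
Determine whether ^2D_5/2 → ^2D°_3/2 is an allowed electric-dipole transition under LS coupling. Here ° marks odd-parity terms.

allowed

ΔJ = 0, ±1 (not J=0↔0): J: 5/2 → 3/2, ΔJ = -1 — ✓.
ΔS = 0: S: 1/2 → 1/2 — ✓.
ΔL = 0, ±1 (not L=0↔0): L: 2 → 2, ΔL = +0 — ✓.
Parity must change: even → odd — ✓.
All four E1 rules are satisfied.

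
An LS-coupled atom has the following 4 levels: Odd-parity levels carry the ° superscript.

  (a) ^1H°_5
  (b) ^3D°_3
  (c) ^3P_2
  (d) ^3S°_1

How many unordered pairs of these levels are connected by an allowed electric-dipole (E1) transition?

2

(a)–(b): forbidden (parity, ΔS, ΔL, ΔJ).
(a)–(c): forbidden (ΔS, ΔL, ΔJ).
(a)–(d): forbidden (parity, ΔS, ΔL, ΔJ).
(b)–(c): allowed.
(b)–(d): forbidden (parity, ΔL, ΔJ).
(c)–(d): allowed.
Allowed pairs: 2 of 6.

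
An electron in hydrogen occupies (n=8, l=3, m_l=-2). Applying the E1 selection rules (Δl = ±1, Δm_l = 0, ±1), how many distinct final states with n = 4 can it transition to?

E1 requires Δl = ±1, so l_f ∈ {2, 4}; with 0 ≤ l_f ≤ n_f−1 = 3, the allowed l_f values are {2}.
For l_f = 2: m_f ∈ {m_i−1, m_i, m_i+1} ∩ [−2, 2] = {-2, -1} → 2 states.
Total: 2.

2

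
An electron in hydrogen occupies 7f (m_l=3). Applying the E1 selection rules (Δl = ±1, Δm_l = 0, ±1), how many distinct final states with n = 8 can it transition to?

E1 requires Δl = ±1, so l_f ∈ {2, 4}; with 0 ≤ l_f ≤ n_f−1 = 7, the allowed l_f values are {2, 4}.
For l_f = 2: m_f ∈ {m_i−1, m_i, m_i+1} ∩ [−2, 2] = {2} → 1 state.
For l_f = 4: m_f ∈ {m_i−1, m_i, m_i+1} ∩ [−4, 4] = {2, 3, 4} → 3 states.
Total: 4.

4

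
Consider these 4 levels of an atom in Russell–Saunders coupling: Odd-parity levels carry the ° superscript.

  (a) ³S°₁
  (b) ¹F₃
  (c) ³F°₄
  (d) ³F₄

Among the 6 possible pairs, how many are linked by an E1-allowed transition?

(a)–(b): forbidden (ΔS, ΔL, ΔJ).
(a)–(c): forbidden (parity, ΔL, ΔJ).
(a)–(d): forbidden (ΔL, ΔJ).
(b)–(c): forbidden (ΔS).
(b)–(d): forbidden (parity, ΔS).
(c)–(d): allowed.
Allowed pairs: 1 of 6.

1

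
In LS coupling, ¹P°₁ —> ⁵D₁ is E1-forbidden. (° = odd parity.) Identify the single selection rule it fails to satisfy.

the ΔS = 0 rule

Reading off the term symbols: S 0→2, L 1→2, J 1→1, parity odd→even.
Parity must change: odd → even — ✓.
ΔS = 0: S: 0 → 2 — ✗.
ΔL = 0, ±1 (not L=0↔0): L: 1 → 2, ΔL = +1 — ✓.
ΔJ = 0, ±1 (not J=0↔0): J: 1 → 1, ΔJ = +0 — ✓.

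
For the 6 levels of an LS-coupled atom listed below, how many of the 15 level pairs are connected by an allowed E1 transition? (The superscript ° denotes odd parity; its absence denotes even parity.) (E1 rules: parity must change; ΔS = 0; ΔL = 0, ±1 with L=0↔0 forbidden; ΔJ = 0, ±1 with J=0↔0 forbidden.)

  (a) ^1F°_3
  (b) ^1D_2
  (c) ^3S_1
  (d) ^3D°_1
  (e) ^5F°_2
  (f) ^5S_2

1

(a)–(b): allowed.
(a)–(c): forbidden (ΔS, ΔL, ΔJ).
(a)–(d): forbidden (parity, ΔS, ΔJ).
(a)–(e): forbidden (parity, ΔS).
(a)–(f): forbidden (ΔS, ΔL).
(b)–(c): forbidden (parity, ΔS, ΔL).
(b)–(d): forbidden (ΔS).
(b)–(e): forbidden (ΔS).
(b)–(f): forbidden (parity, ΔS, ΔL).
(c)–(d): forbidden (ΔL).
(c)–(e): forbidden (ΔS, ΔL).
(c)–(f): forbidden (parity, ΔS, ΔL).
(d)–(e): forbidden (parity, ΔS).
(d)–(f): forbidden (ΔS, ΔL).
(e)–(f): forbidden (ΔL).
Allowed pairs: 1 of 15.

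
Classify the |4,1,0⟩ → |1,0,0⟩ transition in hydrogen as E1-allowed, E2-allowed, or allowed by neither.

E1

Δl = 0 − 1 = -1; l_i + l_f = 1.
Δm_l = +0.
E1 (Δl = ±1, |Δm_l| ≤ 1): satisfied.
E2 (Δl = 0,±2, l_i+l_f ≥ 2, |Δm_l| ≤ 2): not satisfied.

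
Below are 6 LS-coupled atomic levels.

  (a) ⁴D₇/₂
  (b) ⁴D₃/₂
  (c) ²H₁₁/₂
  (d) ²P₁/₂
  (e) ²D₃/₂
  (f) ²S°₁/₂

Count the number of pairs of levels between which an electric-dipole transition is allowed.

(a)–(b): forbidden (parity, ΔJ).
(a)–(c): forbidden (parity, ΔS, ΔL, ΔJ).
(a)–(d): forbidden (parity, ΔS, ΔJ).
(a)–(e): forbidden (parity, ΔS, ΔJ).
(a)–(f): forbidden (ΔS, ΔL, ΔJ).
(b)–(c): forbidden (parity, ΔS, ΔL, ΔJ).
(b)–(d): forbidden (parity, ΔS).
(b)–(e): forbidden (parity, ΔS).
(b)–(f): forbidden (ΔS, ΔL).
(c)–(d): forbidden (parity, ΔL, ΔJ).
(c)–(e): forbidden (parity, ΔL, ΔJ).
(c)–(f): forbidden (ΔL, ΔJ).
(d)–(e): forbidden (parity).
(d)–(f): allowed.
(e)–(f): forbidden (ΔL).
Allowed pairs: 1 of 15.

1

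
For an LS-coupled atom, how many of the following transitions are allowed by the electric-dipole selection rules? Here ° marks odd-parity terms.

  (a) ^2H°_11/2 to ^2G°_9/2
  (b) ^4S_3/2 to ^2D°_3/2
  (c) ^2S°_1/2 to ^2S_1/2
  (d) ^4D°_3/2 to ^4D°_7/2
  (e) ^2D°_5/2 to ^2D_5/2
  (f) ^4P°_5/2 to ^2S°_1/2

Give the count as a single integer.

1

(a) forbidden (parity fails)
(b) forbidden (ΔS, ΔL fail)
(c) forbidden (ΔL fails)
(d) forbidden (parity, ΔJ fail)
(e) allowed
(f) forbidden (parity, ΔS, ΔJ fail)
Total allowed: 1 of 6.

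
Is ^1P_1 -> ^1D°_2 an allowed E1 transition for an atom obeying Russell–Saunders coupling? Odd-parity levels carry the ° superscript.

allowed

Parity must change: even → odd — ok.
ΔS = 0: S: 0 → 0 — ok.
ΔL = 0, ±1 (not L=0↔0): L: 1 → 2, ΔL = +1 — ok.
ΔJ = 0, ±1 (not J=0↔0): J: 1 → 2, ΔJ = +1 — ok.
All four E1 rules are satisfied.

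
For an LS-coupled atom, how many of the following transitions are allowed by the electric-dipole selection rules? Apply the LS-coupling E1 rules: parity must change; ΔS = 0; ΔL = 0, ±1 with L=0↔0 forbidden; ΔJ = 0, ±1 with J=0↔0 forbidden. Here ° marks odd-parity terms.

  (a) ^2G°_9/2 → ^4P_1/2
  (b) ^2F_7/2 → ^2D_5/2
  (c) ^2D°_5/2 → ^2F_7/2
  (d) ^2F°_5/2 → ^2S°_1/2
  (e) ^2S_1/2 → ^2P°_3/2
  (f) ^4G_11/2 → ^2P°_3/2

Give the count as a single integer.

(a) forbidden (ΔS, ΔL, ΔJ fail)
(b) forbidden (parity fails)
(c) allowed
(d) forbidden (parity, ΔL, ΔJ fail)
(e) allowed
(f) forbidden (ΔS, ΔL, ΔJ fail)
Total allowed: 2 of 6.

2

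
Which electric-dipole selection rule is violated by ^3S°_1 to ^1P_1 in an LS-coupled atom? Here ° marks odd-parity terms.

the ΔS = 0 rule

Initial level: S=1, L=0, J=1, parity odd. Final level: S=0, L=1, J=1, parity even.
ΔJ = 0, ±1 (not J=0↔0): J: 1 → 1, ΔJ = +0 — ✓.
Parity must change: odd → even — ✓.
ΔS = 0: S: 1 → 0 — ✗.
ΔL = 0, ±1 (not L=0↔0): L: 0 → 1, ΔL = +1 — ✓.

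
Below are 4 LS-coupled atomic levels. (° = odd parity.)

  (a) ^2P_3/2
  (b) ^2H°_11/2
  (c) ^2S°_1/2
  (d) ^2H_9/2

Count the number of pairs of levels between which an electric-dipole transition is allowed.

2

(a)–(b): forbidden (ΔL, ΔJ).
(a)–(c): allowed.
(a)–(d): forbidden (parity, ΔL, ΔJ).
(b)–(c): forbidden (parity, ΔL, ΔJ).
(b)–(d): allowed.
(c)–(d): forbidden (ΔL, ΔJ).
Allowed pairs: 2 of 6.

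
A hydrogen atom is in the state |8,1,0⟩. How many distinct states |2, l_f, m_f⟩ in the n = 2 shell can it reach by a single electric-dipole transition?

1

E1 requires Δl = ±1, so l_f ∈ {0, 2}; with 0 ≤ l_f ≤ n_f−1 = 1, the allowed l_f values are {0}.
For l_f = 0: m_f ∈ {m_i−1, m_i, m_i+1} ∩ [−0, 0] = {0} → 1 state.
Total: 1.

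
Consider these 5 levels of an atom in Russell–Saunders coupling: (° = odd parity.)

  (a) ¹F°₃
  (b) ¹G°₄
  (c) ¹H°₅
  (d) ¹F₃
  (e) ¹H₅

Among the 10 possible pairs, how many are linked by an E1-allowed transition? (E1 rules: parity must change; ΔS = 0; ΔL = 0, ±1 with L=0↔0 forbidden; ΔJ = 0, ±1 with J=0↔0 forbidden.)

(a)–(b): forbidden (parity).
(a)–(c): forbidden (parity, ΔL, ΔJ).
(a)–(d): allowed.
(a)–(e): forbidden (ΔL, ΔJ).
(b)–(c): forbidden (parity).
(b)–(d): allowed.
(b)–(e): allowed.
(c)–(d): forbidden (ΔL, ΔJ).
(c)–(e): allowed.
(d)–(e): forbidden (parity, ΔL, ΔJ).
Allowed pairs: 4 of 10.

4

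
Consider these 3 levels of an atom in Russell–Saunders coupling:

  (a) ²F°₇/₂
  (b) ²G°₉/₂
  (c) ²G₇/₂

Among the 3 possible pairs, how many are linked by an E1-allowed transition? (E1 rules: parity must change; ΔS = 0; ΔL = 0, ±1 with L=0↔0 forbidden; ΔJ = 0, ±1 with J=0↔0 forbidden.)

2

(a)–(b): forbidden (parity).
(a)–(c): allowed.
(b)–(c): allowed.
Allowed pairs: 2 of 3.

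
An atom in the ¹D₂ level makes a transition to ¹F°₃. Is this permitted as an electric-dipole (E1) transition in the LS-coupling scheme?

Parity must change: even → odd — ✓.
ΔS = 0: S: 0 → 0 — ✓.
ΔL = 0, ±1 (not L=0↔0): L: 2 → 3, ΔL = +1 — ✓.
ΔJ = 0, ±1 (not J=0↔0): J: 2 → 3, ΔJ = +1 — ✓.
All four E1 rules are satisfied.

allowed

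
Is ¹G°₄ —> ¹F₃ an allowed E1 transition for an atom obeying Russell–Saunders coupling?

allowed

Initial level: S=0, L=4, J=4, parity odd. Final level: S=0, L=3, J=3, parity even.
Parity must change: odd → even — passes.
ΔS = 0: S: 0 → 0 — passes.
ΔL = 0, ±1 (not L=0↔0): L: 4 → 3, ΔL = -1 — passes.
ΔJ = 0, ±1 (not J=0↔0): J: 4 → 3, ΔJ = -1 — passes.
All four E1 rules are satisfied.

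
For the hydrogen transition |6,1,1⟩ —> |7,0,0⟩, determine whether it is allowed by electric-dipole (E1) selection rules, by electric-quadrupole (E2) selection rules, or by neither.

Δl = 0 − 1 = -1; l_i + l_f = 1.
Δm_l = -1.
E1 (Δl = ±1, |Δm_l| ≤ 1): satisfied.
E2 (Δl = 0,±2, l_i+l_f ≥ 2, |Δm_l| ≤ 2): not satisfied.

E1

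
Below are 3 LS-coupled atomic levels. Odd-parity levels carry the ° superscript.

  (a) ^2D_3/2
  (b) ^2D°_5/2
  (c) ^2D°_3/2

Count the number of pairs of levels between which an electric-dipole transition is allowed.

2

(a)–(b): allowed.
(a)–(c): allowed.
(b)–(c): forbidden (parity).
Allowed pairs: 2 of 3.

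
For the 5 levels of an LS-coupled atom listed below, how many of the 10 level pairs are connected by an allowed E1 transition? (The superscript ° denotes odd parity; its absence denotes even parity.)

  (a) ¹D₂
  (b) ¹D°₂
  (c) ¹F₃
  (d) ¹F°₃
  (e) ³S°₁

4

(a)–(b): allowed.
(a)–(c): forbidden (parity).
(a)–(d): allowed.
(a)–(e): forbidden (ΔS, ΔL).
(b)–(c): allowed.
(b)–(d): forbidden (parity).
(b)–(e): forbidden (parity, ΔS, ΔL).
(c)–(d): allowed.
(c)–(e): forbidden (ΔS, ΔL, ΔJ).
(d)–(e): forbidden (parity, ΔS, ΔL, ΔJ).
Allowed pairs: 4 of 10.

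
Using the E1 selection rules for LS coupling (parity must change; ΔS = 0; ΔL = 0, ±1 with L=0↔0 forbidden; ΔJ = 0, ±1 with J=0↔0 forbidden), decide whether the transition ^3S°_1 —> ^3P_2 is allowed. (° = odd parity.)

allowed

Initial level: S=1, L=0, J=1, parity odd. Final level: S=1, L=1, J=2, parity even.
ΔL = 0, ±1 (not L=0↔0): L: 0 → 1, ΔL = +1 — passes.
ΔS = 0: S: 1 → 1 — passes.
ΔJ = 0, ±1 (not J=0↔0): J: 1 → 2, ΔJ = +1 — passes.
Parity must change: odd → even — passes.
All four E1 rules are satisfied.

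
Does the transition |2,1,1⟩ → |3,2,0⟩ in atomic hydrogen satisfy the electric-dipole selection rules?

allowed

Initial l = 1, final l = 2, so Δl = +1. E1 requires Δl = ±1: ✓.
m_l: 1 → 0 (Δm_l = -1). |Δm_l| ≤ 1 ✓.
All E1 selection rules are satisfied.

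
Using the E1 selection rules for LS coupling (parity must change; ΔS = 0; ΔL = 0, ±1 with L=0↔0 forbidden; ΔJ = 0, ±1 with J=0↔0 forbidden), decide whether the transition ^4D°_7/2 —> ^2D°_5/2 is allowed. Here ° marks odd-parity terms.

Parity must change: odd → odd — fails.
ΔS = 0: S: 3/2 → 1/2 — fails.
ΔJ = 0, ±1 (not J=0↔0): J: 7/2 → 5/2, ΔJ = -1 — passes.
ΔL = 0, ±1 (not L=0↔0): L: 2 → 2, ΔL = +0 — passes.
Rule(s) violated: parity, ΔS.

forbidden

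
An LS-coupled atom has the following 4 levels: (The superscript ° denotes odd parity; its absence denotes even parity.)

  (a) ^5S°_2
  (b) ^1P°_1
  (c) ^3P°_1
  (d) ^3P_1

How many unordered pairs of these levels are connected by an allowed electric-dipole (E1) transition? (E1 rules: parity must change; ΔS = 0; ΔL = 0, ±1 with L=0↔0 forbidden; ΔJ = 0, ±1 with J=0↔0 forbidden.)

1

(a)–(b): forbidden (parity, ΔS).
(a)–(c): forbidden (parity, ΔS).
(a)–(d): forbidden (ΔS).
(b)–(c): forbidden (parity, ΔS).
(b)–(d): forbidden (ΔS).
(c)–(d): allowed.
Allowed pairs: 1 of 6.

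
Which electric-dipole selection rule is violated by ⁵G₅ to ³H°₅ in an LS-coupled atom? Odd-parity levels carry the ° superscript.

the ΔS = 0 rule

Parity must change: even → odd — passes.
ΔS = 0: S: 2 → 1 — fails.
ΔL = 0, ±1 (not L=0↔0): L: 4 → 5, ΔL = +1 — passes.
ΔJ = 0, ±1 (not J=0↔0): J: 5 → 5, ΔJ = +0 — passes.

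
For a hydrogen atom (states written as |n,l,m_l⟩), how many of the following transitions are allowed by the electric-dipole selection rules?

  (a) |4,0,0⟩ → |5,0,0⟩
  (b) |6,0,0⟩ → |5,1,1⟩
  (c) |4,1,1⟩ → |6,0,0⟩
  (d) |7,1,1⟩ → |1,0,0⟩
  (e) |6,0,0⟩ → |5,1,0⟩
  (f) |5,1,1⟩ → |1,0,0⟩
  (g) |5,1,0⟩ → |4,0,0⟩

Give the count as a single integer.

(a) forbidden — Δl = +0 (E1 requires Δl = ±1)
(b) allowed
(c) allowed
(d) allowed
(e) allowed
(f) allowed
(g) allowed
Total allowed: 6 of 7.

6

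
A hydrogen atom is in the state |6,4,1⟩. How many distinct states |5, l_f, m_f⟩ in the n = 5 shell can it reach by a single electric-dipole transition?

E1 requires Δl = ±1, so l_f ∈ {3, 5}; with 0 ≤ l_f ≤ n_f−1 = 4, the allowed l_f values are {3}.
For l_f = 3: m_f ∈ {m_i−1, m_i, m_i+1} ∩ [−3, 3] = {0, 1, 2} → 3 states.
Total: 3.

3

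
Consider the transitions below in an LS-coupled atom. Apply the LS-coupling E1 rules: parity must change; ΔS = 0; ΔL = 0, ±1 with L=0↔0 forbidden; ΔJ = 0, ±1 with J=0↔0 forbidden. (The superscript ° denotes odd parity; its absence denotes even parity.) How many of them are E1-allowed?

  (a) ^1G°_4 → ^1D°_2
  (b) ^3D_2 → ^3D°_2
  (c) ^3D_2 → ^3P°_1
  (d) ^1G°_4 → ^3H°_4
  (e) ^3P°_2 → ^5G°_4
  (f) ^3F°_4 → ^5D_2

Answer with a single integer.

(a) forbidden (parity, ΔL, ΔJ fail)
(b) allowed
(c) allowed
(d) forbidden (parity, ΔS fail)
(e) forbidden (parity, ΔS, ΔL, ΔJ fail)
(f) forbidden (ΔS, ΔJ fail)
Total allowed: 2 of 6.

2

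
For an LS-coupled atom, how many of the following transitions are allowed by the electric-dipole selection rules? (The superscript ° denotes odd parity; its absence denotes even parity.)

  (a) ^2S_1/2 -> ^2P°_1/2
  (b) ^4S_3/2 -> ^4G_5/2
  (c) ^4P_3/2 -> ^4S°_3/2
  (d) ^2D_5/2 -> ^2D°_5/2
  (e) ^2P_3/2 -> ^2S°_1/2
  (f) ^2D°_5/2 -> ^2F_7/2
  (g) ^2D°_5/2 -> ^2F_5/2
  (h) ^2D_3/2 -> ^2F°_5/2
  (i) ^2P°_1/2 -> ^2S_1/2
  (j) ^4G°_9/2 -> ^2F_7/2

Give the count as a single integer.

8

(a) allowed
(b) forbidden (parity, ΔL fail)
(c) allowed
(d) allowed
(e) allowed
(f) allowed
(g) allowed
(h) allowed
(i) allowed
(j) forbidden (ΔS fails)
Total allowed: 8 of 10.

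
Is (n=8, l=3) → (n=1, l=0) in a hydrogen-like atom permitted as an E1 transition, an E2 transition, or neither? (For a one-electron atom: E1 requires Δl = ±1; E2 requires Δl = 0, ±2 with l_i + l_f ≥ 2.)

Δl = 0 − 3 = -3; l_i + l_f = 3.
E1 (Δl = ±1): not satisfied.
E2 (Δl = 0,±2, l_i+l_f ≥ 2): not satisfied.

neither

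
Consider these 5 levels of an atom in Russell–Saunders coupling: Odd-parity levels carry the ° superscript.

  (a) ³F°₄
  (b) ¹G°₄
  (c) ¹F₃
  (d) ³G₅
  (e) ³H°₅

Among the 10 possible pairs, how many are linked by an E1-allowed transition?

3

(a)–(b): forbidden (parity, ΔS).
(a)–(c): forbidden (ΔS).
(a)–(d): allowed.
(a)–(e): forbidden (parity, ΔL).
(b)–(c): allowed.
(b)–(d): forbidden (ΔS).
(b)–(e): forbidden (parity, ΔS).
(c)–(d): forbidden (parity, ΔS, ΔJ).
(c)–(e): forbidden (ΔS, ΔL, ΔJ).
(d)–(e): allowed.
Allowed pairs: 3 of 10.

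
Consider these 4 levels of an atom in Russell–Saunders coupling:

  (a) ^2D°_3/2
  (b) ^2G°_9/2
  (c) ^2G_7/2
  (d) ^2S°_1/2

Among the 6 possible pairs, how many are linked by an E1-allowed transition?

(a)–(b): forbidden (parity, ΔL, ΔJ).
(a)–(c): forbidden (ΔL, ΔJ).
(a)–(d): forbidden (parity, ΔL).
(b)–(c): allowed.
(b)–(d): forbidden (parity, ΔL, ΔJ).
(c)–(d): forbidden (ΔL, ΔJ).
Allowed pairs: 1 of 6.

1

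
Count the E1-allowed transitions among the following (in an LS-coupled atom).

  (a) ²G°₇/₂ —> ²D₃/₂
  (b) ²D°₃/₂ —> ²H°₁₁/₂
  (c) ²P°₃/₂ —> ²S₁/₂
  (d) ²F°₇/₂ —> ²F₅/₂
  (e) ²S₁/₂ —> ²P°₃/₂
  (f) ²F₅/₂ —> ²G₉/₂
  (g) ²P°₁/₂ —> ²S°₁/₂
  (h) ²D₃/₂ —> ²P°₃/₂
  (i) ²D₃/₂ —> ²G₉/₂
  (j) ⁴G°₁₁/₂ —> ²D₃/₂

4

(a) forbidden (ΔL, ΔJ fail)
(b) forbidden (parity, ΔL, ΔJ fail)
(c) allowed
(d) allowed
(e) allowed
(f) forbidden (parity, ΔJ fail)
(g) forbidden (parity fails)
(h) allowed
(i) forbidden (parity, ΔL, ΔJ fail)
(j) forbidden (ΔS, ΔL, ΔJ fail)
Total allowed: 4 of 10.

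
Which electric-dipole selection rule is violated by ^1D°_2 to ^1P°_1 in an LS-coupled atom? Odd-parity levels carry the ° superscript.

Initial level: S=0, L=2, J=2, parity odd. Final level: S=0, L=1, J=1, parity odd.
Parity must change: odd → odd — violated.
ΔS = 0: S: 0 → 0 — satisfied.
ΔL = 0, ±1 (not L=0↔0): L: 2 → 1, ΔL = -1 — satisfied.
ΔJ = 0, ±1 (not J=0↔0): J: 2 → 1, ΔJ = -1 — satisfied.

parity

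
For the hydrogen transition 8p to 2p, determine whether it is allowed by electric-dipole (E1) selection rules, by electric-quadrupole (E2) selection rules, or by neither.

Δl = 1 − 1 = +0; l_i + l_f = 2.
E1 (Δl = ±1): not satisfied.
E2 (Δl = 0,±2, l_i+l_f ≥ 2): satisfied.

E2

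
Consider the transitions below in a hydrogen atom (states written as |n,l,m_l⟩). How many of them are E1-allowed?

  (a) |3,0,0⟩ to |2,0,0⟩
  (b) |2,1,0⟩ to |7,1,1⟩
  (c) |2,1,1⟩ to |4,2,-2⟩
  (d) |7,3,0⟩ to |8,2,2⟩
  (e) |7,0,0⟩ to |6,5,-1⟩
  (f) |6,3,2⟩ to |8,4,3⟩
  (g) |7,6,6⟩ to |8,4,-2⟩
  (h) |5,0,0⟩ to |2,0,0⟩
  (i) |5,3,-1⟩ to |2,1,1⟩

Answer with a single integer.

1

(a) forbidden — Δl = +0 (E1 requires Δl = ±1)
(b) forbidden — Δl = +0 (E1 requires Δl = ±1)
(c) forbidden — Δm_l = -3 (E1 requires Δm_l = 0, ±1)
(d) forbidden — Δm_l = +2 (E1 requires Δm_l = 0, ±1)
(e) forbidden — Δl = +5 (E1 requires Δl = ±1)
(f) allowed
(g) forbidden — Δl = -2 (E1 requires Δl = ±1); Δm_l = -8 (E1 requires Δm_l = 0, ±1)
(h) forbidden — Δl = +0 (E1 requires Δl = ±1)
(i) forbidden — Δl = -2 (E1 requires Δl = ±1); Δm_l = +2 (E1 requires Δm_l = 0, ±1)
Total allowed: 1 of 9.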